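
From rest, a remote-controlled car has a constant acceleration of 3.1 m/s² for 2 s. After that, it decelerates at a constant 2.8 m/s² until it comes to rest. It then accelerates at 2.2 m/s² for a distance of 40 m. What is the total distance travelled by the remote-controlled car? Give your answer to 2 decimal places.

Phase 1 (accelerating): v₀ = 0 m/s, a = 3.1 m/s².
v = v₀ + at = 0 + (3.1)(2) = 6.20 m/s
Δx = v₀t + ½at² = 0·2 + 0.5·3.1·2² = 6.20 m

Phase 2 (decelerating): v₀ = 6.20 m/s, a = -2.8 m/s².
v = v₀ + at → t = (0 − 6.20) / -2.8 = 2.21 s
v² = v₀² + 2aΔx → Δx = (0² − 6.20²)/(2·-2.8) = 6.86 m

Phase 3 (accelerating): v₀ = 0 m/s, a = 2.2 m/s².
v² = v₀² + 2aΔx = 0² + 2·2.2·40 = 176 → v = 13.3 m/s
t = (v − v₀)/a = (13.3 − 0)/2.2 = 6.03 s
Total distance = 6.20 + 6.86 + 40.0 = 53.1 m

53.06 m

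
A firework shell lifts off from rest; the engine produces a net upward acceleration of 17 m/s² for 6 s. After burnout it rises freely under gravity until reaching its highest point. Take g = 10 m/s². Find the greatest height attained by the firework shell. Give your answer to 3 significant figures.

826 m

Phase 1 (powered ascent): v₀ = 0 m/s, a = 17 m/s².
v = v₀ + at = 0 + (17)(6) = 102 m/s
Δx = v₀t + ½at² = 0·6 + 0.5·17·6² = 306 m

Phase 2 (coasting upward): v₀ = 102 m/s, a = -10 m/s².
v = v₀ + at → t = (0 − 102) / -10 = 10.2 s
v² = v₀² + 2aΔx → Δx = (0² − 102²)/(2·-10) = 520 m
Maximum height = 306 + 520 = 826 m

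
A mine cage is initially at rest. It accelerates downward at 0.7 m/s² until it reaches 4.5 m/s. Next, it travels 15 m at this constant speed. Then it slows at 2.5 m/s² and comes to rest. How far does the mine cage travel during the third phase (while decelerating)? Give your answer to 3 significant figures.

4.05 m

Phase 1 (accelerating): v₀ = 0 m/s, a = 0.7 m/s².
v = v₀ + at → t = (4.5 − 0) / 0.7 = 6.43 s
v² = v₀² + 2aΔx → Δx = (4.5² − 0²)/(2·0.7) = 14.5 m

Phase 2 (constant speed): v₀ = 4.50 m/s, a = 0 m/s².
Constant speed: t = d/v = 15/4.50 = 3.33 s

Phase 3 (decelerating): v₀ = 4.50 m/s, a = -2.5 m/s².
v = v₀ + at → t = (0 − 4.50) / -2.5 = 1.80 s
v² = v₀² + 2aΔx → Δx = (0² − 4.50²)/(2·-2.5) = 4.05 m
Distance in phase 3 = 4.05 m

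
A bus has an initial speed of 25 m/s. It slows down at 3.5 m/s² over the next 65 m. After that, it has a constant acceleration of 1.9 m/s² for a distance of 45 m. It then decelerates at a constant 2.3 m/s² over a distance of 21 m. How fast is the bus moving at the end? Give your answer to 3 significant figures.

15.6 m/s

Phase 1 (decelerating): v₀ = 25.0 m/s, a = -3.5 m/s².
v² = v₀² + 2aΔx = 25.0² + 2·-3.5·65 = 170 → v = 13.0 m/s
t = (v − v₀)/a = (13.0 − 25.0)/-3.5 = 3.42 s

Phase 2 (accelerating): v₀ = 13.0 m/s, a = 1.9 m/s².
v² = v₀² + 2aΔx = 13.0² + 2·1.9·45 = 341 → v = 18.5 m/s
t = (v − v₀)/a = (18.5 − 13.0)/1.9 = 2.86 s

Phase 3 (decelerating): v₀ = 18.5 m/s, a = -2.3 m/s².
v² = v₀² + 2aΔx = 18.5² + 2·-2.3·21 = 244 → v = 15.6 m/s
t = (v − v₀)/a = (15.6 − 18.5)/-2.3 = 1.23 s
Final speed = 15.6 m/s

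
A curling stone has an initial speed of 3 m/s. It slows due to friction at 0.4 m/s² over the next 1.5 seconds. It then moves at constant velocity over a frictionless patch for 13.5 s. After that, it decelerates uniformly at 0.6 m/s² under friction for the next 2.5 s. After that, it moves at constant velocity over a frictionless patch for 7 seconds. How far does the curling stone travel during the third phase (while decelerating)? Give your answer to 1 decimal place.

4.1 m

Phase 1 (decelerating): v₀ = 3.00 m/s, a = -0.4 m/s².
v = v₀ + at = 3.00 + (-0.4)(1.5) = 2.40 m/s
Δx = v₀t + ½at² = 3.00·1.5 + 0.5·-0.4·1.5² = 4.05 m

Phase 2 (constant speed): v₀ = 2.40 m/s, a = 0 m/s².
v = v₀ + at = 2.40 + (0)(13.5) = 2.40 m/s
Δx = v₀t + ½at² = 2.40·13.5 + 0.5·0·13.5² = 32.4 m

Phase 3 (decelerating): v₀ = 2.40 m/s, a = -0.6 m/s².
v = v₀ + at = 2.40 + (-0.6)(2.5) = 0.900 m/s
Δx = v₀t + ½at² = 2.40·2.5 + 0.5·-0.6·2.5² = 4.12 m
Distance in phase 3 = 4.12 m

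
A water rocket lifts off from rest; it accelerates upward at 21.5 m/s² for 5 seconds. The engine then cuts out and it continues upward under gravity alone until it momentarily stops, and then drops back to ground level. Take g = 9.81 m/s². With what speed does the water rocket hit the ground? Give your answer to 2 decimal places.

Phase 1 (powered ascent): v₀ = 0 m/s, a = 21.5 m/s².
v = v₀ + at = 0 + (21.5)(5) = 108 m/s
Δx = v₀t + ½at² = 0·5 + 0.5·21.5·5² = 269 m

Phase 2 (coasting upward): v₀ = 108 m/s, a = -9.81 m/s².
v = v₀ + at → t = (0 − 108) / -9.81 = 11.0 s
v² = v₀² + 2aΔx → Δx = (0² − 108²)/(2·-9.81) = 589 m

Phase 3 (free fall): v₀ = 0 m/s, a = -9.81 m/s².
Falls 858 m from rest: t = √(2·858/9.81) = 13.2 s; v = g·t = 130 m/s.
Impact speed = 130 m/s

129.73 m/s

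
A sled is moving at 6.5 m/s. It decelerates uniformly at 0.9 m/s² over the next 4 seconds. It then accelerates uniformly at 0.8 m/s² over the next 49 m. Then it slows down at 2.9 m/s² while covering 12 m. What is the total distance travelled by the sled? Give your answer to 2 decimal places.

79.80 m

Phase 1 (decelerating): v₀ = 6.50 m/s, a = -0.9 m/s².
v = v₀ + at = 6.50 + (-0.9)(4) = 2.90 m/s
Δx = v₀t + ½at² = 6.50·4 + 0.5·-0.9·4² = 18.8 m

Phase 2 (accelerating): v₀ = 2.90 m/s, a = 0.8 m/s².
v² = v₀² + 2aΔx = 2.90² + 2·0.8·49 = 86.8 → v = 9.32 m/s
t = (v − v₀)/a = (9.32 − 2.90)/0.8 = 8.02 s

Phase 3 (decelerating): v₀ = 9.32 m/s, a = -2.9 m/s².
v² = v₀² + 2aΔx = 9.32² + 2·-2.9·12 = 17.2 → v = 4.15 m/s
t = (v − v₀)/a = (4.15 − 9.32)/-2.9 = 1.78 s
Total distance = 18.8 + 49.0 + 12.0 = 79.8 m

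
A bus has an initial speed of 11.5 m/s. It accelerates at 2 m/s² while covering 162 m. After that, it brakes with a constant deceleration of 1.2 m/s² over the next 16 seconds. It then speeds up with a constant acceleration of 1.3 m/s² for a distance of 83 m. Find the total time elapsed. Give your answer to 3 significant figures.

Phase 1 (accelerating): v₀ = 11.5 m/s, a = 2 m/s².
v² = v₀² + 2aΔx = 11.5² + 2·2·162 = 780 → v = 27.9 m/s
t = (v − v₀)/a = (27.9 − 11.5)/2 = 8.22 s

Phase 2 (decelerating): v₀ = 27.9 m/s, a = -1.2 m/s².
v = v₀ + at = 27.9 + (-1.2)(16) = 8.73 m/s
Δx = v₀t + ½at² = 27.9·16 + 0.5·-1.2·16² = 293 m

Phase 3 (accelerating): v₀ = 8.73 m/s, a = 1.3 m/s².
v² = v₀² + 2aΔx = 8.73² + 2·1.3·83 = 292 → v = 17.1 m/s
t = (v − v₀)/a = (17.1 − 8.73)/1.3 = 6.43 s
Total time = 8.22 + 16.0 + 6.43 = 30.6 s

30.6 s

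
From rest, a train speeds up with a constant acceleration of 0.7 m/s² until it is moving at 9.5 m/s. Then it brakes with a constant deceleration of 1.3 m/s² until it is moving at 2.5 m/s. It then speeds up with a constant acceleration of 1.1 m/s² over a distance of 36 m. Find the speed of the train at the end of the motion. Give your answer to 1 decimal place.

Phase 1 (accelerating): v₀ = 0 m/s, a = 0.7 m/s².
v = v₀ + at → t = (9.5 − 0) / 0.7 = 13.6 s
v² = v₀² + 2aΔx → Δx = (9.5² − 0²)/(2·0.7) = 64.5 m

Phase 2 (decelerating): v₀ = 9.50 m/s, a = -1.3 m/s².
v = v₀ + at → t = (2.5 − 9.50) / -1.3 = 5.38 s
v² = v₀² + 2aΔx → Δx = (2.5² − 9.50²)/(2·-1.3) = 32.3 m

Phase 3 (accelerating): v₀ = 2.50 m/s, a = 1.1 m/s².
v² = v₀² + 2aΔx = 2.50² + 2·1.1·36 = 85.5 → v = 9.24 m/s
t = (v − v₀)/a = (9.24 − 2.50)/1.1 = 6.13 s
Final speed = 9.24 m/s

9.2 m/s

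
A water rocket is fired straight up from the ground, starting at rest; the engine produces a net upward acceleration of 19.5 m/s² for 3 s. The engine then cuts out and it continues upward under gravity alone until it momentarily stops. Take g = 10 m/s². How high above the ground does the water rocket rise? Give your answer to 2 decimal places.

258.86 m

Phase 1 (powered ascent): v₀ = 0 m/s, a = 19.5 m/s².
v = v₀ + at = 0 + (19.5)(3) = 58.5 m/s
Δx = v₀t + ½at² = 0·3 + 0.5·19.5·3² = 87.8 m

Phase 2 (coasting upward): v₀ = 58.5 m/s, a = -10 m/s².
v = v₀ + at → t = (0 − 58.5) / -10 = 5.85 s
v² = v₀² + 2aΔx → Δx = (0² − 58.5²)/(2·-10) = 171 m
Maximum height = 87.8 + 171 = 259 m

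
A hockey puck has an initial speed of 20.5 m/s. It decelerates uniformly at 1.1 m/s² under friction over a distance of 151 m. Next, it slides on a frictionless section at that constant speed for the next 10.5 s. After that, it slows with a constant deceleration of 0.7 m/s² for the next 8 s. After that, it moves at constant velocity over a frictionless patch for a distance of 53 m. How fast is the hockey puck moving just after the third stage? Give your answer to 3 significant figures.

Phase 1 (decelerating): v₀ = 20.5 m/s, a = -1.1 m/s².
v² = v₀² + 2aΔx = 20.5² + 2·-1.1·151 = 88.0 → v = 9.38 m/s
t = (v − v₀)/a = (9.38 − 20.5)/-1.1 = 10.1 s

Phase 2 (constant speed): v₀ = 9.38 m/s, a = 0 m/s².
v = v₀ + at = 9.38 + (0)(10.5) = 9.38 m/s
Δx = v₀t + ½at² = 9.38·10.5 + 0.5·0·10.5² = 98.5 m

Phase 3 (decelerating): v₀ = 9.38 m/s, a = -0.7 m/s².
v = v₀ + at = 9.38 + (-0.7)(8) = 3.78 m/s
Δx = v₀t + ½at² = 9.38·8 + 0.5·-0.7·8² = 52.7 m
Speed at end of phase 3 = 3.78 m/s

3.78 m/s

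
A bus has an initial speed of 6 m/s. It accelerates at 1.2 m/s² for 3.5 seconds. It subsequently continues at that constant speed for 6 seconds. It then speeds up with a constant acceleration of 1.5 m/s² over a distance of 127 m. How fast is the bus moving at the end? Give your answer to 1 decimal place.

Phase 1 (accelerating): v₀ = 6.00 m/s, a = 1.2 m/s².
v = v₀ + at = 6.00 + (1.2)(3.5) = 10.2 m/s
Δx = v₀t + ½at² = 6.00·3.5 + 0.5·1.2·3.5² = 28.4 m

Phase 2 (constant speed): v₀ = 10.2 m/s, a = 0 m/s².
v = v₀ + at = 10.2 + (0)(6) = 10.2 m/s
Δx = v₀t + ½at² = 10.2·6 + 0.5·0·6² = 61.2 m

Phase 3 (accelerating): v₀ = 10.2 m/s, a = 1.5 m/s².
v² = v₀² + 2aΔx = 10.2² + 2·1.5·127 = 485 → v = 22.0 m/s
t = (v − v₀)/a = (22.0 − 10.2)/1.5 = 7.88 s
Final speed = 22.0 m/s

22.0 m/s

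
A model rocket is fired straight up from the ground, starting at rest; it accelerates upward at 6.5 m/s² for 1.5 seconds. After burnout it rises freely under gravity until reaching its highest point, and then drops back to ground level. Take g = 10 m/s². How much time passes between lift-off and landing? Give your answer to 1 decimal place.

Phase 1 (powered ascent): v₀ = 0 m/s, a = 6.5 m/s².
v = v₀ + at = 0 + (6.5)(1.5) = 9.75 m/s
Δx = v₀t + ½at² = 0·1.5 + 0.5·6.5·1.5² = 7.31 m

Phase 2 (coasting upward): v₀ = 9.75 m/s, a = -10 m/s².
v = v₀ + at → t = (0 − 9.75) / -10 = 0.975 s
v² = v₀² + 2aΔx → Δx = (0² − 9.75²)/(2·-10) = 4.75 m

Phase 3 (free fall): v₀ = 0 m/s, a = -10 m/s².
Falls 12.1 m from rest: t = √(2·12.1/10) = 1.55 s; v = g·t = 15.5 m/s.
Total time = 1.50 + 0.975 + 1.55 = 4.03 s

4.0 s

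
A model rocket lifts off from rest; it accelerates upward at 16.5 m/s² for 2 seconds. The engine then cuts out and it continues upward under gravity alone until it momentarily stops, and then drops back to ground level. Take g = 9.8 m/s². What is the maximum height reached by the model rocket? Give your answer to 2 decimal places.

88.56 m

Phase 1 (powered ascent): v₀ = 0 m/s, a = 16.5 m/s².
v = v₀ + at = 0 + (16.5)(2) = 33.0 m/s
Δx = v₀t + ½at² = 0·2 + 0.5·16.5·2² = 33.0 m

Phase 2 (coasting upward): v₀ = 33.0 m/s, a = -9.8 m/s².
v = v₀ + at → t = (0 − 33.0) / -9.8 = 3.37 s
v² = v₀² + 2aΔx → Δx = (0² − 33.0²)/(2·-9.8) = 55.6 m
Maximum height = 33.0 + 55.6 = 88.6 m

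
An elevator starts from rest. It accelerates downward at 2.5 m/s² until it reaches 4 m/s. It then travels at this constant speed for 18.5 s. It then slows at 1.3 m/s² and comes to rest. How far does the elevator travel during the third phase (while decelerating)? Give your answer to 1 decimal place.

6.2 m

Phase 1 (accelerating): v₀ = 0 m/s, a = 2.5 m/s².
v = v₀ + at → t = (4 − 0) / 2.5 = 1.60 s
v² = v₀² + 2aΔx → Δx = (4² − 0²)/(2·2.5) = 3.20 m

Phase 2 (constant speed): v₀ = 4.00 m/s, a = 0 m/s².
v = v₀ + at = 4.00 + (0)(18.5) = 4.00 m/s
Δx = v₀t + ½at² = 4.00·18.5 + 0.5·0·18.5² = 74.0 m

Phase 3 (decelerating): v₀ = 4.00 m/s, a = -1.3 m/s².
v = v₀ + at → t = (0 − 4.00) / -1.3 = 3.08 s
v² = v₀² + 2aΔx → Δx = (0² − 4.00²)/(2·-1.3) = 6.15 m
Distance in phase 3 = 6.15 m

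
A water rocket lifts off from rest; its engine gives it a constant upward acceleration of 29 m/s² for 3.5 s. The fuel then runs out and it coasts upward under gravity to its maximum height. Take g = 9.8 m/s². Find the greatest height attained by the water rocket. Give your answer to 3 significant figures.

Phase 1 (powered ascent): v₀ = 0 m/s, a = 29 m/s².
v = v₀ + at = 0 + (29)(3.5) = 102 m/s
Δx = v₀t + ½at² = 0·3.5 + 0.5·29·3.5² = 178 m

Phase 2 (coasting upward): v₀ = 102 m/s, a = -9.8 m/s².
v = v₀ + at → t = (0 − 102) / -9.8 = 10.4 s
v² = v₀² + 2aΔx → Δx = (0² − 102²)/(2·-9.8) = 526 m
Maximum height = 178 + 526 = 703 m

703 m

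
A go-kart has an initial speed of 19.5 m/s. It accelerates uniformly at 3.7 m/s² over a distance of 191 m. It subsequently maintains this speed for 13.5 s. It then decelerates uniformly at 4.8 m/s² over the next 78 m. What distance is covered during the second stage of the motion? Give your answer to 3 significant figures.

572 m

Phase 1 (accelerating): v₀ = 19.5 m/s, a = 3.7 m/s².
v² = v₀² + 2aΔx = 19.5² + 2·3.7·191 = 1790 → v = 42.4 m/s
t = (v − v₀)/a = (42.4 − 19.5)/3.7 = 6.18 s

Phase 2 (constant speed): v₀ = 42.4 m/s, a = 0 m/s².
v = v₀ + at = 42.4 + (0)(13.5) = 42.4 m/s
Δx = v₀t + ½at² = 42.4·13.5 + 0.5·0·13.5² = 572 m
Distance in phase 2 = 572 m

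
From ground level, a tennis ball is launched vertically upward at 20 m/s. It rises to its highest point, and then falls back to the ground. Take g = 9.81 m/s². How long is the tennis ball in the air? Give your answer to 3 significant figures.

4.08 s

Phase 1 (rising): v₀ = 20.0 m/s, a = -9.81 m/s².
v = v₀ + at → t = (0 − 20.0) / -9.81 = 2.04 s
v² = v₀² + 2aΔx → Δx = (0² − 20.0²)/(2·-9.81) = 20.4 m

Phase 2 (falling): v₀ = 0 m/s, a = -9.81 m/s².
Falls 20.4 m from rest: t = √(2·20.4/9.81) = 2.04 s; v = g·t = 20.0 m/s.
Total time = 2.04 + 2.04 = 4.08 s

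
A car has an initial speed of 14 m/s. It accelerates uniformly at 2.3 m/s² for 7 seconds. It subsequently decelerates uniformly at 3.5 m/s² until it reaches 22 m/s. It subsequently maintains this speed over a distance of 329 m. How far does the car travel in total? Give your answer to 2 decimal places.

543.64 m

Phase 1 (accelerating): v₀ = 14.0 m/s, a = 2.3 m/s².
v = v₀ + at = 14.0 + (2.3)(7) = 30.1 m/s
Δx = v₀t + ½at² = 14.0·7 + 0.5·2.3·7² = 154 m

Phase 2 (decelerating): v₀ = 30.1 m/s, a = -3.5 m/s².
v = v₀ + at → t = (22 − 30.1) / -3.5 = 2.31 s
v² = v₀² + 2aΔx → Δx = (22² − 30.1²)/(2·-3.5) = 60.3 m

Phase 3 (constant speed): v₀ = 22.0 m/s, a = 0 m/s².
Constant speed: t = d/v = 329/22.0 = 15.0 s
Total distance = 154 + 60.3 + 329 = 544 m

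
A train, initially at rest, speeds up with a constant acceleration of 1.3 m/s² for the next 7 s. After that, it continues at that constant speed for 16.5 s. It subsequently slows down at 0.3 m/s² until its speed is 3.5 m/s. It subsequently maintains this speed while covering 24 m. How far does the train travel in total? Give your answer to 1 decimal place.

Phase 1 (accelerating): v₀ = 0 m/s, a = 1.3 m/s².
v = v₀ + at = 0 + (1.3)(7) = 9.10 m/s
Δx = v₀t + ½at² = 0·7 + 0.5·1.3·7² = 31.8 m

Phase 2 (constant speed): v₀ = 9.10 m/s, a = 0 m/s².
v = v₀ + at = 9.10 + (0)(16.5) = 9.10 m/s
Δx = v₀t + ½at² = 9.10·16.5 + 0.5·0·16.5² = 150 m

Phase 3 (decelerating): v₀ = 9.10 m/s, a = -0.3 m/s².
v = v₀ + at → t = (3.5 − 9.10) / -0.3 = 18.7 s
v² = v₀² + 2aΔx → Δx = (3.5² − 9.10²)/(2·-0.3) = 118 m

Phase 4 (constant speed): v₀ = 3.50 m/s, a = 0 m/s².
Constant speed: t = d/v = 24/3.50 = 6.86 s
Total distance = 31.8 + 150 + 118 + 24.0 = 324 m

323.6 m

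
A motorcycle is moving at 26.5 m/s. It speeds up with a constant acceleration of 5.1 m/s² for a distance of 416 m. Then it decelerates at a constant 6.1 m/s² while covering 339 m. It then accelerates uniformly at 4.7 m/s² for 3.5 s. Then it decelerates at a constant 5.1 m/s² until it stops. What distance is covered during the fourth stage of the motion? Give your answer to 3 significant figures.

198 m

Phase 1 (accelerating): v₀ = 26.5 m/s, a = 5.1 m/s².
v² = v₀² + 2aΔx = 26.5² + 2·5.1·416 = 4950 → v = 70.3 m/s
t = (v − v₀)/a = (70.3 − 26.5)/5.1 = 8.59 s

Phase 2 (decelerating): v₀ = 70.3 m/s, a = -6.1 m/s².
v² = v₀² + 2aΔx = 70.3² + 2·-6.1·339 = 810 → v = 28.5 m/s
t = (v − v₀)/a = (28.5 − 70.3)/-6.1 = 6.86 s

Phase 3 (accelerating): v₀ = 28.5 m/s, a = 4.7 m/s².
v = v₀ + at = 28.5 + (4.7)(3.5) = 44.9 m/s
Δx = v₀t + ½at² = 28.5·3.5 + 0.5·4.7·3.5² = 128 m

Phase 4 (decelerating): v₀ = 44.9 m/s, a = -5.1 m/s².
v = v₀ + at → t = (0 − 44.9) / -5.1 = 8.80 s
v² = v₀² + 2aΔx → Δx = (0² − 44.9²)/(2·-5.1) = 198 m
Distance in phase 4 = 198 m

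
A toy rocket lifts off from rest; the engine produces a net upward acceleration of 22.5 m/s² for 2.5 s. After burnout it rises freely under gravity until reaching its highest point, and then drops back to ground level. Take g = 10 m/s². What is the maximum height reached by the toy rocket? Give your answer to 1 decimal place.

228.5 m

Phase 1 (powered ascent): v₀ = 0 m/s, a = 22.5 m/s².
v = v₀ + at = 0 + (22.5)(2.5) = 56.2 m/s
Δx = v₀t + ½at² = 0·2.5 + 0.5·22.5·2.5² = 70.3 m

Phase 2 (coasting upward): v₀ = 56.2 m/s, a = -10 m/s².
v = v₀ + at → t = (0 − 56.2) / -10 = 5.62 s
v² = v₀² + 2aΔx → Δx = (0² − 56.2²)/(2·-10) = 158 m
Maximum height = 70.3 + 158 = 229 m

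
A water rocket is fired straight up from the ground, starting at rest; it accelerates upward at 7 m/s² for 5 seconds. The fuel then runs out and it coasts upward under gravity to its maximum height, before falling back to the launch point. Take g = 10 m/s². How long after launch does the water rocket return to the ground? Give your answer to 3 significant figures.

14.0 s

Phase 1 (powered ascent): v₀ = 0 m/s, a = 7 m/s².
v = v₀ + at = 0 + (7)(5) = 35.0 m/s
Δx = v₀t + ½at² = 0·5 + 0.5·7·5² = 87.5 m

Phase 2 (coasting upward): v₀ = 35.0 m/s, a = -10 m/s².
v = v₀ + at → t = (0 − 35.0) / -10 = 3.50 s
v² = v₀² + 2aΔx → Δx = (0² − 35.0²)/(2·-10) = 61.2 m

Phase 3 (free fall): v₀ = 0 m/s, a = -10 m/s².
Falls 149 m from rest: t = √(2·149/10) = 5.45 s; v = g·t = 54.5 m/s.
Total time = 5.00 + 3.50 + 5.45 = 14.0 s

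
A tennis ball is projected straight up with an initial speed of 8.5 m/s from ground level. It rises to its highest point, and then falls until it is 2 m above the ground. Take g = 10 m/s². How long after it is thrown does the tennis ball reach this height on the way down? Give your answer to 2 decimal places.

Phase 1 (rising): v₀ = 8.50 m/s, a = -10 m/s².
v = v₀ + at → t = (0 − 8.50) / -10 = 0.850 s
v² = v₀² + 2aΔx → Δx = (0² − 8.50²)/(2·-10) = 3.61 m

Phase 2 (falling): v₀ = 0 m/s, a = -10 m/s².
Falls 1.61 m from rest: t = √(2·1.61/10) = 0.568 s; v = g·t = 5.68 m/s.
Total time = 0.850 + 0.568 = 1.42 s

1.42 s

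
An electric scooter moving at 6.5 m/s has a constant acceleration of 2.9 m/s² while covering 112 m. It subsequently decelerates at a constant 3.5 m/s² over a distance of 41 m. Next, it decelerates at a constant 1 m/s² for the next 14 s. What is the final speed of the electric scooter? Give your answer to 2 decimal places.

Phase 1 (accelerating): v₀ = 6.50 m/s, a = 2.9 m/s².
v² = v₀² + 2aΔx = 6.50² + 2·2.9·112 = 692 → v = 26.3 m/s
t = (v − v₀)/a = (26.3 − 6.50)/2.9 = 6.83 s

Phase 2 (decelerating): v₀ = 26.3 m/s, a = -3.5 m/s².
v² = v₀² + 2aΔx = 26.3² + 2·-3.5·41 = 405 → v = 20.1 m/s
t = (v − v₀)/a = (20.1 − 26.3)/-3.5 = 1.77 s

Phase 3 (decelerating): v₀ = 20.1 m/s, a = -1 m/s².
v = v₀ + at = 20.1 + (-1)(14) = 6.12 m/s
Δx = v₀t + ½at² = 20.1·14 + 0.5·-1·14² = 184 m
Final speed = 6.12 m/s

6.12 m/s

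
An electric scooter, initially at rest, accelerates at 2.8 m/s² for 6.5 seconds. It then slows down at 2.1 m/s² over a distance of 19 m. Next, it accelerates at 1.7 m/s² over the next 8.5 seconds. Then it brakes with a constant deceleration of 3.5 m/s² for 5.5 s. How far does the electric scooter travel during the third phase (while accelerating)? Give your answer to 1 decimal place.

Phase 1 (accelerating): v₀ = 0 m/s, a = 2.8 m/s².
v = v₀ + at = 0 + (2.8)(6.5) = 18.2 m/s
Δx = v₀t + ½at² = 0·6.5 + 0.5·2.8·6.5² = 59.1 m

Phase 2 (decelerating): v₀ = 18.2 m/s, a = -2.1 m/s².
v² = v₀² + 2aΔx = 18.2² + 2·-2.1·19 = 251 → v = 15.9 m/s
t = (v − v₀)/a = (15.9 − 18.2)/-2.1 = 1.12 s

Phase 3 (accelerating): v₀ = 15.9 m/s, a = 1.7 m/s².
v = v₀ + at = 15.9 + (1.7)(8.5) = 30.3 m/s
Δx = v₀t + ½at² = 15.9·8.5 + 0.5·1.7·8.5² = 196 m
Distance in phase 3 = 196 m

196.2 m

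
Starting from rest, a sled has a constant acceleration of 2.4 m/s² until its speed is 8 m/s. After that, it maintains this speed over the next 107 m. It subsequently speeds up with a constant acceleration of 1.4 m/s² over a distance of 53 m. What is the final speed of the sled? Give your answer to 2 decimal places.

14.57 m/s

Phase 1 (accelerating): v₀ = 0 m/s, a = 2.4 m/s².
v = v₀ + at → t = (8 − 0) / 2.4 = 3.33 s
v² = v₀² + 2aΔx → Δx = (8² − 0²)/(2·2.4) = 13.3 m

Phase 2 (constant speed): v₀ = 8.00 m/s, a = 0 m/s².
Constant speed: t = d/v = 107/8.00 = 13.4 s

Phase 3 (accelerating): v₀ = 8.00 m/s, a = 1.4 m/s².
v² = v₀² + 2aΔx = 8.00² + 2·1.4·53 = 212 → v = 14.6 m/s
t = (v − v₀)/a = (14.6 − 8.00)/1.4 = 4.70 s
Final speed = 14.6 m/s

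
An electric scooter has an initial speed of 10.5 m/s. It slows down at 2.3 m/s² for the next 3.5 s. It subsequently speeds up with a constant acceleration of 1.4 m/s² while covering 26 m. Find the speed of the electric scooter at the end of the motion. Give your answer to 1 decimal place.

8.9 m/s

Phase 1 (decelerating): v₀ = 10.5 m/s, a = -2.3 m/s².
v = v₀ + at = 10.5 + (-2.3)(3.5) = 2.45 m/s
Δx = v₀t + ½at² = 10.5·3.5 + 0.5·-2.3·3.5² = 22.7 m

Phase 2 (accelerating): v₀ = 2.45 m/s, a = 1.4 m/s².
v² = v₀² + 2aΔx = 2.45² + 2·1.4·26 = 78.8 → v = 8.88 m/s
t = (v − v₀)/a = (8.88 − 2.45)/1.4 = 4.59 s
Final speed = 8.88 m/s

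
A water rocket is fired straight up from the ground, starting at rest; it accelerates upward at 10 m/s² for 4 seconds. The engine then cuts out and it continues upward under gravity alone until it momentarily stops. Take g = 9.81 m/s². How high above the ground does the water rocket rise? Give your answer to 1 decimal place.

161.5 m

Phase 1 (powered ascent): v₀ = 0 m/s, a = 10 m/s².
v = v₀ + at = 0 + (10)(4) = 40.0 m/s
Δx = v₀t + ½at² = 0·4 + 0.5·10·4² = 80.0 m

Phase 2 (coasting upward): v₀ = 40.0 m/s, a = -9.81 m/s².
v = v₀ + at → t = (0 − 40.0) / -9.81 = 4.08 s
v² = v₀² + 2aΔx → Δx = (0² − 40.0²)/(2·-9.81) = 81.5 m
Maximum height = 80.0 + 81.5 = 162 m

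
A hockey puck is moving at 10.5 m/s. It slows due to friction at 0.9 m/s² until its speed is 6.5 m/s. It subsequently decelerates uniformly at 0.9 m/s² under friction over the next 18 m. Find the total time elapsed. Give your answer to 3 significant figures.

8.18 s

Phase 1 (decelerating): v₀ = 10.5 m/s, a = -0.9 m/s².
v = v₀ + at → t = (6.5 − 10.5) / -0.9 = 4.44 s
v² = v₀² + 2aΔx → Δx = (6.5² − 10.5²)/(2·-0.9) = 37.8 m

Phase 2 (decelerating): v₀ = 6.50 m/s, a = -0.9 m/s².
v² = v₀² + 2aΔx = 6.50² + 2·-0.9·18 = 9.85 → v = 3.14 m/s
t = (v − v₀)/a = (3.14 − 6.50)/-0.9 = 3.74 s
Total time = 4.44 + 3.74 = 8.18 s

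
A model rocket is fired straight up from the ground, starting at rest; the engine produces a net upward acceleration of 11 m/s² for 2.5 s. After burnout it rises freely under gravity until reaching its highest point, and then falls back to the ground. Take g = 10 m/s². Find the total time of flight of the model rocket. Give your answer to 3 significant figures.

Phase 1 (powered ascent): v₀ = 0 m/s, a = 11 m/s².
v = v₀ + at = 0 + (11)(2.5) = 27.5 m/s
Δx = v₀t + ½at² = 0·2.5 + 0.5·11·2.5² = 34.4 m

Phase 2 (coasting upward): v₀ = 27.5 m/s, a = -10 m/s².
v = v₀ + at → t = (0 − 27.5) / -10 = 2.75 s
v² = v₀² + 2aΔx → Δx = (0² − 27.5²)/(2·-10) = 37.8 m

Phase 3 (free fall): v₀ = 0 m/s, a = -10 m/s².
Falls 72.2 m from rest: t = √(2·72.2/10) = 3.80 s; v = g·t = 38.0 m/s.
Total time = 2.50 + 2.75 + 3.80 = 9.05 s

9.05 s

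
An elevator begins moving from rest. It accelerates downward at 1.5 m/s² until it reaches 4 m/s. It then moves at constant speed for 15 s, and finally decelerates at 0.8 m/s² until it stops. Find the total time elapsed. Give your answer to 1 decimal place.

22.7 s

Phase 1 (accelerating): v₀ = 0 m/s, a = 1.5 m/s².
v = v₀ + at → t = (4 − 0) / 1.5 = 2.67 s
v² = v₀² + 2aΔx → Δx = (4² − 0²)/(2·1.5) = 5.33 m

Phase 2 (constant speed): v₀ = 4.00 m/s, a = 0 m/s².
v = v₀ + at = 4.00 + (0)(15) = 4.00 m/s
Δx = v₀t + ½at² = 4.00·15 + 0.5·0·15² = 60.0 m

Phase 3 (decelerating): v₀ = 4.00 m/s, a = -0.8 m/s².
v = v₀ + at → t = (0 − 4.00) / -0.8 = 5.00 s
v² = v₀² + 2aΔx → Δx = (0² − 4.00²)/(2·-0.8) = 10.0 m
Total time = 2.67 + 15.0 + 5.00 = 22.7 s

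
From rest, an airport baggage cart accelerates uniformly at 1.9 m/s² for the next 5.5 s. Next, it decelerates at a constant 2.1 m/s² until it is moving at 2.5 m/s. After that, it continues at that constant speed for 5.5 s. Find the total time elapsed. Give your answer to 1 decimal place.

Phase 1 (accelerating): v₀ = 0 m/s, a = 1.9 m/s².
v = v₀ + at = 0 + (1.9)(5.5) = 10.4 m/s
Δx = v₀t + ½at² = 0·5.5 + 0.5·1.9·5.5² = 28.7 m

Phase 2 (decelerating): v₀ = 10.4 m/s, a = -2.1 m/s².
v = v₀ + at → t = (2.5 − 10.4) / -2.1 = 3.79 s
v² = v₀² + 2aΔx → Δx = (2.5² − 10.4²)/(2·-2.1) = 24.5 m

Phase 3 (constant speed): v₀ = 2.50 m/s, a = 0 m/s².
v = v₀ + at = 2.50 + (0)(5.5) = 2.50 m/s
Δx = v₀t + ½at² = 2.50·5.5 + 0.5·0·5.5² = 13.8 m
Total time = 5.50 + 3.79 + 5.50 = 14.8 s

14.8 s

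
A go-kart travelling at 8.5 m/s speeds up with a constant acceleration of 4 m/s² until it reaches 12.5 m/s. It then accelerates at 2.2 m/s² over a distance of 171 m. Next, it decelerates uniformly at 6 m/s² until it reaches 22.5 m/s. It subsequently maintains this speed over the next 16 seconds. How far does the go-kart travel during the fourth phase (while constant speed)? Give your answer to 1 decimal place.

360.0 m

Phase 1 (accelerating): v₀ = 8.50 m/s, a = 4 m/s².
v = v₀ + at → t = (12.5 − 8.50) / 4 = 1.00 s
v² = v₀² + 2aΔx → Δx = (12.5² − 8.50²)/(2·4) = 10.5 m

Phase 2 (accelerating): v₀ = 12.5 m/s, a = 2.2 m/s².
v² = v₀² + 2aΔx = 12.5² + 2·2.2·171 = 909 → v = 30.1 m/s
t = (v − v₀)/a = (30.1 − 12.5)/2.2 = 8.02 s

Phase 3 (decelerating): v₀ = 30.1 m/s, a = -6 m/s².
v = v₀ + at → t = (22.5 − 30.1) / -6 = 1.27 s
v² = v₀² + 2aΔx → Δx = (22.5² − 30.1²)/(2·-6) = 33.5 m

Phase 4 (constant speed): v₀ = 22.5 m/s, a = 0 m/s².
v = v₀ + at = 22.5 + (0)(16) = 22.5 m/s
Δx = v₀t + ½at² = 22.5·16 + 0.5·0·16² = 360 m
Distance in phase 4 = 360 m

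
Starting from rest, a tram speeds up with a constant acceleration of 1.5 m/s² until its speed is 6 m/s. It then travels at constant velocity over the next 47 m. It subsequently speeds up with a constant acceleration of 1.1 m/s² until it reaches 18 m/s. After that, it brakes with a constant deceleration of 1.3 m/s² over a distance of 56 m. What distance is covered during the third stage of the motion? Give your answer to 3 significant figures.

Phase 1 (accelerating): v₀ = 0 m/s, a = 1.5 m/s².
v = v₀ + at → t = (6 − 0) / 1.5 = 4.00 s
v² = v₀² + 2aΔx → Δx = (6² − 0²)/(2·1.5) = 12.0 m

Phase 2 (constant speed): v₀ = 6.00 m/s, a = 0 m/s².
Constant speed: t = d/v = 47/6.00 = 7.83 s

Phase 3 (accelerating): v₀ = 6.00 m/s, a = 1.1 m/s².
v = v₀ + at → t = (18 − 6.00) / 1.1 = 10.9 s
v² = v₀² + 2aΔx → Δx = (18² − 6.00²)/(2·1.1) = 131 m
Distance in phase 3 = 131 m

131 m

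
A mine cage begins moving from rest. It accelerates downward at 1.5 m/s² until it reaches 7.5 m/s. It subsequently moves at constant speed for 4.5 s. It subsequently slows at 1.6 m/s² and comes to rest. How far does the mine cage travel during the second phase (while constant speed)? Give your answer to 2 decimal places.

33.75 m

Phase 1 (accelerating): v₀ = 0 m/s, a = 1.5 m/s².
v = v₀ + at → t = (7.5 − 0) / 1.5 = 5.00 s
v² = v₀² + 2aΔx → Δx = (7.5² − 0²)/(2·1.5) = 18.8 m

Phase 2 (constant speed): v₀ = 7.50 m/s, a = 0 m/s².
v = v₀ + at = 7.50 + (0)(4.5) = 7.50 m/s
Δx = v₀t + ½at² = 7.50·4.5 + 0.5·0·4.5² = 33.8 m
Distance in phase 2 = 33.8 m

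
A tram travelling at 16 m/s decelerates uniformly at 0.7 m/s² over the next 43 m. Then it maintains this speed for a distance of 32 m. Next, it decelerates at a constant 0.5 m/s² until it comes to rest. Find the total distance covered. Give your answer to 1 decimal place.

270.8 m

Phase 1 (decelerating): v₀ = 16.0 m/s, a = -0.7 m/s².
v² = v₀² + 2aΔx = 16.0² + 2·-0.7·43 = 196 → v = 14.0 m/s
t = (v − v₀)/a = (14.0 − 16.0)/-0.7 = 2.87 s

Phase 2 (constant speed): v₀ = 14.0 m/s, a = 0 m/s².
Constant speed: t = d/v = 32/14.0 = 2.29 s

Phase 3 (decelerating): v₀ = 14.0 m/s, a = -0.5 m/s².
v = v₀ + at → t = (0 − 14.0) / -0.5 = 28.0 s
v² = v₀² + 2aΔx → Δx = (0² − 14.0²)/(2·-0.5) = 196 m
Total distance = 43.0 + 32.0 + 196 = 271 m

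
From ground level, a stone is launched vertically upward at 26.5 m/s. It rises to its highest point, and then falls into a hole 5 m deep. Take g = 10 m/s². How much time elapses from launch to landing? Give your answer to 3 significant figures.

5.48 s

Phase 1 (rising): v₀ = 26.5 m/s, a = -10 m/s².
v = v₀ + at → t = (0 − 26.5) / -10 = 2.65 s
v² = v₀² + 2aΔx → Δx = (0² − 26.5²)/(2·-10) = 35.1 m

Phase 2 (falling): v₀ = 0 m/s, a = -10 m/s².
Falls 40.1 m from rest: t = √(2·40.1/10) = 2.83 s; v = g·t = 28.3 m/s.
Total time = 2.65 + 2.83 = 5.48 s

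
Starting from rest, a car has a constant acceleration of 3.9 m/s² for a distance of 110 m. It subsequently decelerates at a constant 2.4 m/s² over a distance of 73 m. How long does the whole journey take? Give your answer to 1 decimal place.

10.3 s

Phase 1 (accelerating): v₀ = 0 m/s, a = 3.9 m/s².
v² = v₀² + 2aΔx = 0² + 2·3.9·110 = 858 → v = 29.3 m/s
t = (v − v₀)/a = (29.3 − 0)/3.9 = 7.51 s

Phase 2 (decelerating): v₀ = 29.3 m/s, a = -2.4 m/s².
v² = v₀² + 2aΔx = 29.3² + 2·-2.4·73 = 508 → v = 22.5 m/s
t = (v − v₀)/a = (22.5 − 29.3)/-2.4 = 2.82 s
Total time = 7.51 + 2.82 = 10.3 s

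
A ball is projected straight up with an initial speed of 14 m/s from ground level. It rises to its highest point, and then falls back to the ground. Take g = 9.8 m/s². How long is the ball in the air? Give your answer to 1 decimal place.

Phase 1 (rising): v₀ = 14.0 m/s, a = -9.8 m/s².
v = v₀ + at → t = (0 − 14.0) / -9.8 = 1.43 s
v² = v₀² + 2aΔx → Δx = (0² − 14.0²)/(2·-9.8) = 10.0 m

Phase 2 (falling): v₀ = 0 m/s, a = -9.8 m/s².
Falls 10.0 m from rest: t = √(2·10.0/9.8) = 1.43 s; v = g·t = 14.0 m/s.
Total time = 1.43 + 1.43 = 2.86 s

2.9 s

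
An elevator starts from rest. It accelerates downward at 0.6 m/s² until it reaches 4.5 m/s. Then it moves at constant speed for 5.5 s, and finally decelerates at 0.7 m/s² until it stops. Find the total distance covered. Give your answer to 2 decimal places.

56.09 m

Phase 1 (accelerating): v₀ = 0 m/s, a = 0.6 m/s².
v = v₀ + at → t = (4.5 − 0) / 0.6 = 7.50 s
v² = v₀² + 2aΔx → Δx = (4.5² − 0²)/(2·0.6) = 16.9 m

Phase 2 (constant speed): v₀ = 4.50 m/s, a = 0 m/s².
v = v₀ + at = 4.50 + (0)(5.5) = 4.50 m/s
Δx = v₀t + ½at² = 4.50·5.5 + 0.5·0·5.5² = 24.8 m

Phase 3 (decelerating): v₀ = 4.50 m/s, a = -0.7 m/s².
v = v₀ + at → t = (0 − 4.50) / -0.7 = 6.43 s
v² = v₀² + 2aΔx → Δx = (0² − 4.50²)/(2·-0.7) = 14.5 m
Total distance = 16.9 + 24.8 + 14.5 = 56.1 m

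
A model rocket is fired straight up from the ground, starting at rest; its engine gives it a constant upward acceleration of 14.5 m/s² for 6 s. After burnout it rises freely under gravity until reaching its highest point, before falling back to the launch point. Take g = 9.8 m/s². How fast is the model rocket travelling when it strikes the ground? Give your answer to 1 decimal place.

112.6 m/s

Phase 1 (powered ascent): v₀ = 0 m/s, a = 14.5 m/s².
v = v₀ + at = 0 + (14.5)(6) = 87.0 m/s
Δx = v₀t + ½at² = 0·6 + 0.5·14.5·6² = 261 m

Phase 2 (coasting upward): v₀ = 87.0 m/s, a = -9.8 m/s².
v = v₀ + at → t = (0 − 87.0) / -9.8 = 8.88 s
v² = v₀² + 2aΔx → Δx = (0² − 87.0²)/(2·-9.8) = 386 m

Phase 3 (free fall): v₀ = 0 m/s, a = -9.8 m/s².
Falls 647 m from rest: t = √(2·647/9.8) = 11.5 s; v = g·t = 113 m/s.
Impact speed = 113 m/s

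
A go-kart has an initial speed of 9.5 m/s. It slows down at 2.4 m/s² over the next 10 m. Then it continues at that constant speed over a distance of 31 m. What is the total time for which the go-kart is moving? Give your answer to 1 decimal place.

6.0 s

Phase 1 (decelerating): v₀ = 9.50 m/s, a = -2.4 m/s².
v² = v₀² + 2aΔx = 9.50² + 2·-2.4·10 = 42.2 → v = 6.50 m/s
t = (v − v₀)/a = (6.50 − 9.50)/-2.4 = 1.25 s

Phase 2 (constant speed): v₀ = 6.50 m/s, a = 0 m/s².
Constant speed: t = d/v = 31/6.50 = 4.77 s
Total time = 1.25 + 4.77 = 6.02 s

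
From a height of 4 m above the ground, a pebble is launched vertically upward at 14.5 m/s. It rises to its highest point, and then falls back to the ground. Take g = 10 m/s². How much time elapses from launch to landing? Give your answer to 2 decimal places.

3.15 s

Phase 1 (rising): v₀ = 14.5 m/s, a = -10 m/s².
v = v₀ + at → t = (0 − 14.5) / -10 = 1.45 s
v² = v₀² + 2aΔx → Δx = (0² − 14.5²)/(2·-10) = 10.5 m

Phase 2 (falling): v₀ = 0 m/s, a = -10 m/s².
Falls 14.5 m from rest: t = √(2·14.5/10) = 1.70 s; v = g·t = 17.0 m/s.
Total time = 1.45 + 1.70 = 3.15 s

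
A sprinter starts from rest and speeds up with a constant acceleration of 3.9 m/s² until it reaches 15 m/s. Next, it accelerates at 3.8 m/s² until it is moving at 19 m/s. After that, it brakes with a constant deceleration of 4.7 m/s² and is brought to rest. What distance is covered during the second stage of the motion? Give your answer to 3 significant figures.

17.9 m

Phase 1 (accelerating): v₀ = 0 m/s, a = 3.9 m/s².
v = v₀ + at → t = (15 − 0) / 3.9 = 3.85 s
v² = v₀² + 2aΔx → Δx = (15² − 0²)/(2·3.9) = 28.8 m

Phase 2 (accelerating): v₀ = 15.0 m/s, a = 3.8 m/s².
v = v₀ + at → t = (19 − 15.0) / 3.8 = 1.05 s
v² = v₀² + 2aΔx → Δx = (19² − 15.0²)/(2·3.8) = 17.9 m
Distance in phase 2 = 17.9 m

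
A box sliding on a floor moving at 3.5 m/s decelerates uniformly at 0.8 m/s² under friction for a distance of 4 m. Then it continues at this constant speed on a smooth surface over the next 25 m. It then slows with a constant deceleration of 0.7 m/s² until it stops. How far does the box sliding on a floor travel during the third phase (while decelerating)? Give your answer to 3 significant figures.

Phase 1 (decelerating): v₀ = 3.50 m/s, a = -0.8 m/s².
v² = v₀² + 2aΔx = 3.50² + 2·-0.8·4 = 5.85 → v = 2.42 m/s
t = (v − v₀)/a = (2.42 − 3.50)/-0.8 = 1.35 s

Phase 2 (constant speed): v₀ = 2.42 m/s, a = 0 m/s².
Constant speed: t = d/v = 25/2.42 = 10.3 s

Phase 3 (decelerating): v₀ = 2.42 m/s, a = -0.7 m/s².
v = v₀ + at → t = (0 − 2.42) / -0.7 = 3.46 s
v² = v₀² + 2aΔx → Δx = (0² − 2.42²)/(2·-0.7) = 4.18 m
Distance in phase 3 = 4.18 m

4.18 m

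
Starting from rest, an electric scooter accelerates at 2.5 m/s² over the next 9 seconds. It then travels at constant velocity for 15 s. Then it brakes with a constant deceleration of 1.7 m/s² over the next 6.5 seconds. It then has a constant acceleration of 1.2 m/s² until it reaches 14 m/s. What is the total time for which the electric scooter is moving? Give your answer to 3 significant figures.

Phase 1 (accelerating): v₀ = 0 m/s, a = 2.5 m/s².
v = v₀ + at = 0 + (2.5)(9) = 22.5 m/s
Δx = v₀t + ½at² = 0·9 + 0.5·2.5·9² = 101 m

Phase 2 (constant speed): v₀ = 22.5 m/s, a = 0 m/s².
v = v₀ + at = 22.5 + (0)(15) = 22.5 m/s
Δx = v₀t + ½at² = 22.5·15 + 0.5·0·15² = 338 m

Phase 3 (decelerating): v₀ = 22.5 m/s, a = -1.7 m/s².
v = v₀ + at = 22.5 + (-1.7)(6.5) = 11.5 m/s
Δx = v₀t + ½at² = 22.5·6.5 + 0.5·-1.7·6.5² = 110 m

Phase 4 (accelerating): v₀ = 11.5 m/s, a = 1.2 m/s².
v = v₀ + at → t = (14 − 11.5) / 1.2 = 2.12 s
v² = v₀² + 2aΔx → Δx = (14² − 11.5²)/(2·1.2) = 27.0 m
Total time = 9.00 + 15.0 + 6.50 + 2.12 = 32.6 s

32.6 s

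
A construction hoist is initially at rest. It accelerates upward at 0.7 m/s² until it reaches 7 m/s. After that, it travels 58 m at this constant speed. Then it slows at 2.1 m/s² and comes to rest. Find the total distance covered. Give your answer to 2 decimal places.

Phase 1 (accelerating): v₀ = 0 m/s, a = 0.7 m/s².
v = v₀ + at → t = (7 − 0) / 0.7 = 10.0 s
v² = v₀² + 2aΔx → Δx = (7² − 0²)/(2·0.7) = 35.0 m

Phase 2 (constant speed): v₀ = 7.00 m/s, a = 0 m/s².
Constant speed: t = d/v = 58/7.00 = 8.29 s

Phase 3 (decelerating): v₀ = 7.00 m/s, a = -2.1 m/s².
v = v₀ + at → t = (0 − 7.00) / -2.1 = 3.33 s
v² = v₀² + 2aΔx → Δx = (0² − 7.00²)/(2·-2.1) = 11.7 m
Total distance = 35.0 + 58.0 + 11.7 = 105 m

104.67 m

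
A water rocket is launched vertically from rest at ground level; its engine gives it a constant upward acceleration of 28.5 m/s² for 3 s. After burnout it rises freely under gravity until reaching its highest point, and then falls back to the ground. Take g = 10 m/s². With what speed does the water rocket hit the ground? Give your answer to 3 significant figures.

Phase 1 (powered ascent): v₀ = 0 m/s, a = 28.5 m/s².
v = v₀ + at = 0 + (28.5)(3) = 85.5 m/s
Δx = v₀t + ½at² = 0·3 + 0.5·28.5·3² = 128 m

Phase 2 (coasting upward): v₀ = 85.5 m/s, a = -10 m/s².
v = v₀ + at → t = (0 − 85.5) / -10 = 8.55 s
v² = v₀² + 2aΔx → Δx = (0² − 85.5²)/(2·-10) = 366 m

Phase 3 (free fall): v₀ = 0 m/s, a = -10 m/s².
Falls 494 m from rest: t = √(2·494/10) = 9.94 s; v = g·t = 99.4 m/s.
Impact speed = 99.4 m/s

99.4 m/s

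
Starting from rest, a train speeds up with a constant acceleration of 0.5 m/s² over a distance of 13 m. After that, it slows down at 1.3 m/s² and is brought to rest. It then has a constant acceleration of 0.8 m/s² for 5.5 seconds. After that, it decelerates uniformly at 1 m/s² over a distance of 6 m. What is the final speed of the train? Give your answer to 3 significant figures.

2.71 m/s

Phase 1 (accelerating): v₀ = 0 m/s, a = 0.5 m/s².
v² = v₀² + 2aΔx = 0² + 2·0.5·13 = 13.0 → v = 3.61 m/s
t = (v − v₀)/a = (3.61 − 0)/0.5 = 7.21 s

Phase 2 (decelerating): v₀ = 3.61 m/s, a = -1.3 m/s².
v = v₀ + at → t = (0 − 3.61) / -1.3 = 2.77 s
v² = v₀² + 2aΔx → Δx = (0² − 3.61²)/(2·-1.3) = 5.00 m

Phase 3 (accelerating): v₀ = 0 m/s, a = 0.8 m/s².
v = v₀ + at = 0 + (0.8)(5.5) = 4.40 m/s
Δx = v₀t + ½at² = 0·5.5 + 0.5·0.8·5.5² = 12.1 m

Phase 4 (decelerating): v₀ = 4.40 m/s, a = -1 m/s².
v² = v₀² + 2aΔx = 4.40² + 2·-1·6 = 7.36 → v = 2.71 m/s
t = (v − v₀)/a = (2.71 − 4.40)/-1 = 1.69 s
Final speed = 2.71 m/s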